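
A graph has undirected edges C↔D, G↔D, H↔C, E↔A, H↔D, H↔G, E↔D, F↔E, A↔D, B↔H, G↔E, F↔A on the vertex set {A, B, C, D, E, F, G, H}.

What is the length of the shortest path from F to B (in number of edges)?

Distance 0: F.
Distance 1: A, E.
Distance 2: D, G.
Distance 3: C, H.
Distance 4: B — contains B.

4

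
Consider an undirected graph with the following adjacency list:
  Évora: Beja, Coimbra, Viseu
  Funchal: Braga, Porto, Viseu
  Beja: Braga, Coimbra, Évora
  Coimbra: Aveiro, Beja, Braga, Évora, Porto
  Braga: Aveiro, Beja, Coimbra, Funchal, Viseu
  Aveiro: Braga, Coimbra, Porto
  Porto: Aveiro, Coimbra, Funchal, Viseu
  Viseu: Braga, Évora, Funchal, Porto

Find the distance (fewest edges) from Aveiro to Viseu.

Distance 0: Aveiro.
Distance 1: Braga, Coimbra, Porto.
Distance 2: Beja, Évora, Funchal, Viseu — contains Viseu.

2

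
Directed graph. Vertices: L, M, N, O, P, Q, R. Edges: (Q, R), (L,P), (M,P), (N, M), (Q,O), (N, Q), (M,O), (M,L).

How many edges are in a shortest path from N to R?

2

Distance 0: N.
Distance 1: M, Q.
Distance 2: L, O, P, R — contains R.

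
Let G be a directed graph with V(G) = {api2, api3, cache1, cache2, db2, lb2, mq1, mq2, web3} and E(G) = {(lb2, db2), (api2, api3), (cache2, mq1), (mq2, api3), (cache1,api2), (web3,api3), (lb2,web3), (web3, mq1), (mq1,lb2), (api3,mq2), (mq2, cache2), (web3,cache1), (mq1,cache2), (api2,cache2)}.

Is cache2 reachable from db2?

No

db2 has no outgoing edges, so nothing is reachable from it.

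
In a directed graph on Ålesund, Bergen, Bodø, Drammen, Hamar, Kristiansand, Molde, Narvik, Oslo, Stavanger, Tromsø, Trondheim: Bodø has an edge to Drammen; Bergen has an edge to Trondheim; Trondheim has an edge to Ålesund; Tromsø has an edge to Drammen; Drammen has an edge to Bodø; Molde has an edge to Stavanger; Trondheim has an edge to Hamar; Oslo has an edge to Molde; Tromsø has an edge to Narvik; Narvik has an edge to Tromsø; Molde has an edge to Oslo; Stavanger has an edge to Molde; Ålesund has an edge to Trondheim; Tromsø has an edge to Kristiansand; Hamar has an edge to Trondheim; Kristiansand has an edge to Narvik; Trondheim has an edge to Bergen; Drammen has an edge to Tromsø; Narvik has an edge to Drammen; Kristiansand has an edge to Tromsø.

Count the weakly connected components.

From Ålesund: component {Ålesund, Bergen, Hamar, Trondheim}.
From Bodø: component {Bodø, Drammen, Kristiansand, Narvik, Tromsø}.
From Molde: component {Molde, Oslo, Stavanger}.
That's 3 components.

3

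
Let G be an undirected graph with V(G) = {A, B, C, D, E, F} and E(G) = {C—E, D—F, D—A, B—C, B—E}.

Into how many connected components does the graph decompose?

2

From A: component {A, D, F}.
From B: component {B, C, E}.
That's 2 components.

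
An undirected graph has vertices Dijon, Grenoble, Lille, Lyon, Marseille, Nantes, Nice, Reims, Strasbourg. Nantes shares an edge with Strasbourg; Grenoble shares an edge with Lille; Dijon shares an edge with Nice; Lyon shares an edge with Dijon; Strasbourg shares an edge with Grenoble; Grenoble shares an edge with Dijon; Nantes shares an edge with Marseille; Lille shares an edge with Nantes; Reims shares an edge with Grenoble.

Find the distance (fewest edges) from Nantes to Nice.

4

Distance 0: Nantes.
Distance 1: Lille, Marseille, Strasbourg.
Distance 2: Grenoble.
Distance 3: Dijon, Reims.
Distance 4: Lyon, Nice — contains Nice.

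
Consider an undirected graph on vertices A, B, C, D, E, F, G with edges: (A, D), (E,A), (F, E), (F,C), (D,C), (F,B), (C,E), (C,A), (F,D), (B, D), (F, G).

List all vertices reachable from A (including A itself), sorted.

Start at A.
Its neighbours: C, D, E.
Then their neighbours: B, F.
Then next layer: G.
Every vertex is now reached.

A, B, C, D, E, F, G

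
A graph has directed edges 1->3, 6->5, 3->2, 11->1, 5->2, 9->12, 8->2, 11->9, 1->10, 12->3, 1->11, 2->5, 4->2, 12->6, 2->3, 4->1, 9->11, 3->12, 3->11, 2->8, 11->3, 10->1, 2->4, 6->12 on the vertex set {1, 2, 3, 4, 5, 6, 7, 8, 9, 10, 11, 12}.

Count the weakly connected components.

2

From 1: component {1, 2, 3, 4, 5, 6, 8, 9, 10, 11, 12}.
From 7: component {7}.
That's 2 components.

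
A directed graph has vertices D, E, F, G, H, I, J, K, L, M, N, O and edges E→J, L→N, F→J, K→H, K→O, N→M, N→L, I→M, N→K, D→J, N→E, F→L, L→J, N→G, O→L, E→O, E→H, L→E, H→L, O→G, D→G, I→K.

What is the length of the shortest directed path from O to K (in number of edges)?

3

Distance 0: O.
Distance 1: G, L.
Distance 2: E, J, N.
Distance 3: H, K, M — contains K.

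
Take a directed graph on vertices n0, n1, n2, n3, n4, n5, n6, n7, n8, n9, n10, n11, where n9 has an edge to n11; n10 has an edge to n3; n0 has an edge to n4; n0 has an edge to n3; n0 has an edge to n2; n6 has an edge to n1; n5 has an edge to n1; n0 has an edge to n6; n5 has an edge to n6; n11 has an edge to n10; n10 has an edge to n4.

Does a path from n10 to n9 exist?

No

Explore from n10.
Distance 1: reach n3, n4.
The search from n10 is exhausted; no directed path reaches n9.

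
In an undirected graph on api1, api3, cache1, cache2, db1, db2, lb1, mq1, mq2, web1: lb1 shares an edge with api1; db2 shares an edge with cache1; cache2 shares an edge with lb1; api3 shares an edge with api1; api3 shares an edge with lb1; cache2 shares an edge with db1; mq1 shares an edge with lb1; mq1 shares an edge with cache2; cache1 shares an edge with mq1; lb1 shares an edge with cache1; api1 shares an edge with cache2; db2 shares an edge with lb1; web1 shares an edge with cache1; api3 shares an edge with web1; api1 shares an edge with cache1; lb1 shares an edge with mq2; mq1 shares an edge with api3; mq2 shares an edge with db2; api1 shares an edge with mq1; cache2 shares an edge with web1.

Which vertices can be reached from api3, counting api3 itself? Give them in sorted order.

api1, api3, cache1, cache2, db1, db2, lb1, mq1, mq2, web1

Start at api3.
Its neighbours: api1, lb1, mq1, web1.
Then their neighbours: cache1, cache2, db2, mq2.
Then next layer: db1.
Every vertex is now reached.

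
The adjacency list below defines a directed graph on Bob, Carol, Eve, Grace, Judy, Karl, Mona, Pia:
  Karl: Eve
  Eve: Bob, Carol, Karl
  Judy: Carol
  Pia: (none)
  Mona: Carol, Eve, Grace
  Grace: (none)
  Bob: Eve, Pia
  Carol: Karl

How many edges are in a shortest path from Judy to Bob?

4

Distance 0: Judy.
Distance 1: Carol.
Distance 2: Karl.
Distance 3: Eve.
Distance 4: Bob — contains Bob.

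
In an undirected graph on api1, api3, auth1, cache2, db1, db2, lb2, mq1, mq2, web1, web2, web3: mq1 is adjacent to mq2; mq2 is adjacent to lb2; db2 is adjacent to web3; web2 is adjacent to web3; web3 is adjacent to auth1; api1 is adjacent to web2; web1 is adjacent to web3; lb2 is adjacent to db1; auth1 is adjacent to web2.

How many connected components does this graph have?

From api1: component {api1, auth1, db2, web1, web2, web3}.
From api3: component {api3}.
From cache2: component {cache2}.
From db1: component {db1, lb2, mq1, mq2}.
That's 4 components.

4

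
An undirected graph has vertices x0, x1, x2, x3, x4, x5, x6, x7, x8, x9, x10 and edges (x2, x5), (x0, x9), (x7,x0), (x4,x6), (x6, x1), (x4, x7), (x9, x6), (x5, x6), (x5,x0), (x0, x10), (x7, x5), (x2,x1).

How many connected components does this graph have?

From x0: component {x0, x1, x2, x4, x5, x6, x7, x9, x10}.
From x3: component {x3}.
From x8: component {x8}.
That's 3 components.

3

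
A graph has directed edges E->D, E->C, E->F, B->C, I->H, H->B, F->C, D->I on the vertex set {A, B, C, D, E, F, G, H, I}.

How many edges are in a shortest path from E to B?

Distance 0: E.
Distance 1: C, D, F.
Distance 2: I.
Distance 3: H.
Distance 4: B — contains B.

4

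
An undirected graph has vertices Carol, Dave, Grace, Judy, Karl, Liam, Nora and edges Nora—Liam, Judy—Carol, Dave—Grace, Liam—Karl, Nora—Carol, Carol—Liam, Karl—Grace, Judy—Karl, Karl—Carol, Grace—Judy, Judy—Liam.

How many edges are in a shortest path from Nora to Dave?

Distance 0: Nora.
Distance 1: Carol, Liam.
Distance 2: Judy, Karl.
Distance 3: Grace.
Distance 4: Dave — contains Dave.

4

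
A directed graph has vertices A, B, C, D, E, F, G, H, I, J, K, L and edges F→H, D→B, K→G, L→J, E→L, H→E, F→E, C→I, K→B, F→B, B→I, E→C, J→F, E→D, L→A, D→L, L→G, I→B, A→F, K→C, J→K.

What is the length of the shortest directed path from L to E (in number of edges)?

Distance 0: L.
Distance 1: A, G, J.
Distance 2: F, K.
Distance 3: B, C, E, H — contains E.

3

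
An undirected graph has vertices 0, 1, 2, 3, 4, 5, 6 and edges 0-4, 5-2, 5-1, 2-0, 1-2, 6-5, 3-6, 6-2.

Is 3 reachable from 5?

Explore from 5.
Distance 1: reach 1, 2, 6.
Distance 2: reach 0, 3.
Found 3.

Yes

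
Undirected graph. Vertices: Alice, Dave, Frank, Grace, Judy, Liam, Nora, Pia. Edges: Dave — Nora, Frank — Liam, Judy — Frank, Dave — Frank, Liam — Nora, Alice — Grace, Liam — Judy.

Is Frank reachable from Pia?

Pia has no edges, so nothing is reachable from it.

No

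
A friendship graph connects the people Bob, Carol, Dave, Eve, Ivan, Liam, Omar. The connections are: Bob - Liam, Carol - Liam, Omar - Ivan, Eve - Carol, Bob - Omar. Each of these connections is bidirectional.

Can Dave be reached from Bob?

Explore from Bob.
Distance 1: reach Liam, Omar.
Distance 2: reach Carol, Ivan.
Distance 3: reach Eve.
The search is exhausted without reaching Dave; it lies in a different component.

No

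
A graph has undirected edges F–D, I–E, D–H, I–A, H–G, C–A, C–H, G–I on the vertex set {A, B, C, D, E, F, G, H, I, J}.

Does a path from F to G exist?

Explore from F.
Distance 1: reach D.
Distance 2: reach H.
Distance 3: reach C, G.
Found G.

Yes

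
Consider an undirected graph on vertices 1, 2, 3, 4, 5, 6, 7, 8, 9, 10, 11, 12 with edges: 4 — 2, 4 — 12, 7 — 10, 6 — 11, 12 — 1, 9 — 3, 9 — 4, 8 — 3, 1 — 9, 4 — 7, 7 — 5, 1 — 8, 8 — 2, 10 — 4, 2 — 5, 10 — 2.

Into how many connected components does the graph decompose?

2

From 1: component {1, 2, 3, 4, 5, 7, 8, 9, 10, 12}.
From 6: component {6, 11}.
That's 2 components.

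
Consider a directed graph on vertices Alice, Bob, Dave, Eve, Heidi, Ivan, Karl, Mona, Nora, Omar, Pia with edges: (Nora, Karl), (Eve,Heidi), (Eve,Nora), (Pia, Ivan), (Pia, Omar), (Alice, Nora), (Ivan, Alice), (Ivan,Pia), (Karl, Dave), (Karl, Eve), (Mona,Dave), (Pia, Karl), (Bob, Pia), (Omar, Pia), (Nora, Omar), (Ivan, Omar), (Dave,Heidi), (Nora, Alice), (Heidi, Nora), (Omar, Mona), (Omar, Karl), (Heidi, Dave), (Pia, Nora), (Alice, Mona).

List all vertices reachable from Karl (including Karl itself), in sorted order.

Alice, Dave, Eve, Heidi, Ivan, Karl, Mona, Nora, Omar, Pia

Start at Karl.
Its neighbours: Dave, Eve.
Then their neighbours: Heidi, Nora.
Then next layer: Alice, Omar.
Then next layer: Mona, Pia.
Then next layer: Ivan.
Nothing further is reachable.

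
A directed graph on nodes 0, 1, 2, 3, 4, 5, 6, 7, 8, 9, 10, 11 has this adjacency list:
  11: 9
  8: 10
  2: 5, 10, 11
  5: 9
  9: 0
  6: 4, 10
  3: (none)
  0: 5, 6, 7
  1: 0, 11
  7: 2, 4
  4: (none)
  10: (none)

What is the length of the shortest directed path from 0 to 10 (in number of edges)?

2

Distance 0: 0.
Distance 1: 5, 6, 7.
Distance 2: 2, 4, 9, 10 — contains 10.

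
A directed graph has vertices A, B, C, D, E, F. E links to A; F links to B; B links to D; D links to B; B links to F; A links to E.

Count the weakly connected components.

From A: component {A, E}.
From B: component {B, D, F}.
From C: component {C}.
That's 3 components.

3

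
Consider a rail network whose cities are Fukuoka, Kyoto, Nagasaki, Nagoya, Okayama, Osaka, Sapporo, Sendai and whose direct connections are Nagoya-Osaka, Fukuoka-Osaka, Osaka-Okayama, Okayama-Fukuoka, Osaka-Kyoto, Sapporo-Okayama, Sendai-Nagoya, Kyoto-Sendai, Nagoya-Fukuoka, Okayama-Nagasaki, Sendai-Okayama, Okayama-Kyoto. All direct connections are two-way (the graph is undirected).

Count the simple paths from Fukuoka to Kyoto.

16

Fukuoka–Nagoya–Osaka–Kyoto
Fukuoka–Nagoya–Osaka–Okayama–Kyoto
Fukuoka–Nagoya–Osaka–Okayama–Sendai–Kyoto
Fukuoka–Nagoya–Sendai–Kyoto
Fukuoka–Nagoya–Sendai–Okayama–Kyoto
Fukuoka–Nagoya–Sendai–Okayama–Osaka–Kyoto
Fukuoka–Okayama–Kyoto
Fukuoka–Okayama–Osaka–Kyoto
... and 8 more.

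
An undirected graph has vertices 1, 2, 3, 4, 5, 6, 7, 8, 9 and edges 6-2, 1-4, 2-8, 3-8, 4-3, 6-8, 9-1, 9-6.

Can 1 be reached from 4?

Explore from 4.
Distance 1: reach 1, 3.
Found 1.

Yes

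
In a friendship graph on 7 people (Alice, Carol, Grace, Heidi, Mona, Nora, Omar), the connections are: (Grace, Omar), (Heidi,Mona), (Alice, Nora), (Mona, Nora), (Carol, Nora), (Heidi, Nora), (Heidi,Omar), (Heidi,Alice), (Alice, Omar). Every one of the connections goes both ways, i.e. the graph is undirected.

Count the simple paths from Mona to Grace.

Mona–Heidi–Alice–Omar–Grace
Mona–Heidi–Nora–Alice–Omar–Grace
Mona–Heidi–Omar–Grace
Mona–Nora–Alice–Heidi–Omar–Grace
Mona–Nora–Alice–Omar–Grace
Mona–Nora–Heidi–Alice–Omar–Grace
Mona–Nora–Heidi–Omar–Grace

7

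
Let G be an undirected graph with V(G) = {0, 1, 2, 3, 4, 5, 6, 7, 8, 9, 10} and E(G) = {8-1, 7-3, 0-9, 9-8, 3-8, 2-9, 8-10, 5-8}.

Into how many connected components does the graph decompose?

3

From 0: component {0, 1, 2, 3, 5, 7, 8, 9, 10}.
From 4: component {4}.
From 6: component {6}.
That's 3 components.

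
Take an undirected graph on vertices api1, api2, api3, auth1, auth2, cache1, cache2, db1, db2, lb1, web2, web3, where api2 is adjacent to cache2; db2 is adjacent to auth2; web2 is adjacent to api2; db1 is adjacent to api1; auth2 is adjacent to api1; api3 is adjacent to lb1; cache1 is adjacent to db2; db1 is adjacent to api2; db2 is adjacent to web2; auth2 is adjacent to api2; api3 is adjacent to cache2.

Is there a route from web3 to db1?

No

web3 has no edges, so nothing is reachable from it.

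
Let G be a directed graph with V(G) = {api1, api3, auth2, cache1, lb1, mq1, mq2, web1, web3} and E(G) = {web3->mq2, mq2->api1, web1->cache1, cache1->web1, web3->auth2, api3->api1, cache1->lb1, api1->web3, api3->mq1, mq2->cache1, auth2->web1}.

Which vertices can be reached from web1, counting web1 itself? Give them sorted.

cache1, lb1, web1

Start at web1.
Its neighbours: cache1.
Then their neighbours: lb1.
Nothing further is reachable.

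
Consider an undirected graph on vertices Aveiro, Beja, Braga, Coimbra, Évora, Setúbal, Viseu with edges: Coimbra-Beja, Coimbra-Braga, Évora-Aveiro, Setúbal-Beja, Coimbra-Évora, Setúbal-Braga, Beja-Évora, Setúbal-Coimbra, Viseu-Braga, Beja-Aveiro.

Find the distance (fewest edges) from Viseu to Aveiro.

Distance 0: Viseu.
Distance 1: Braga.
Distance 2: Coimbra, Setúbal.
Distance 3: Beja, Évora.
Distance 4: Aveiro — contains Aveiro.

4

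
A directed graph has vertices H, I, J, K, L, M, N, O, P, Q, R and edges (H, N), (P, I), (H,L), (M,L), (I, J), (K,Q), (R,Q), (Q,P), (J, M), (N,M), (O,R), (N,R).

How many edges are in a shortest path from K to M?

Distance 0: K.
Distance 1: Q.
Distance 2: P.
Distance 3: I.
Distance 4: J.
Distance 5: M — contains M.

5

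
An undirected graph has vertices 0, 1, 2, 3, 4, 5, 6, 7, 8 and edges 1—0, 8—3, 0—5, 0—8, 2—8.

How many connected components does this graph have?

4

From 0: component {0, 1, 2, 3, 5, 8}.
From 4: component {4}.
From 6: component {6}.
From 7: component {7}.
That's 4 components.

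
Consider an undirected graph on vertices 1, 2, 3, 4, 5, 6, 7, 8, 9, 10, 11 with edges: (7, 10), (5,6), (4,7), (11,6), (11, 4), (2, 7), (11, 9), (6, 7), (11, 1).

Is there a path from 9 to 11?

Yes

Explore from 9.
Distance 1: reach 11.
Found 11.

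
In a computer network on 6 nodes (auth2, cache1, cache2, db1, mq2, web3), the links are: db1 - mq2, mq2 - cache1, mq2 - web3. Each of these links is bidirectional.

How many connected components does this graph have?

3

From auth2: component {auth2}.
From cache1: component {cache1, db1, mq2, web3}.
From cache2: component {cache2}.
That's 3 components.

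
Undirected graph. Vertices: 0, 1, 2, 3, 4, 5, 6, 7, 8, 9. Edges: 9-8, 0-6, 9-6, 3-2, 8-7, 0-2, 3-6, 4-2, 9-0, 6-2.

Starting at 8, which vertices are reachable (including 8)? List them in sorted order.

Start at 8.
Its neighbours: 7, 9.
Then their neighbours: 0, 6.
Then next layer: 2, 3.
Then next layer: 4.
Nothing further is reachable.

0, 2, 3, 4, 6, 7, 8, 9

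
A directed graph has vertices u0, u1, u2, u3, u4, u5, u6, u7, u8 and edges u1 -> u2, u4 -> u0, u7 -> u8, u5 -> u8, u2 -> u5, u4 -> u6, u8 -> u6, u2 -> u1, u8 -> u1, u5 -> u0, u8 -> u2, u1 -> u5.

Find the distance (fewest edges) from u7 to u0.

Distance 0: u7.
Distance 1: u8.
Distance 2: u1, u2, u6.
Distance 3: u5.
Distance 4: u0 — contains u0.

4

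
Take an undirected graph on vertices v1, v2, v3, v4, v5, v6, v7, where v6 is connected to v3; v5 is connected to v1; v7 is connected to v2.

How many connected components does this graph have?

4

From v1: component {v1, v5}.
From v2: component {v2, v7}.
From v3: component {v3, v6}.
From v4: component {v4}.
That's 4 components.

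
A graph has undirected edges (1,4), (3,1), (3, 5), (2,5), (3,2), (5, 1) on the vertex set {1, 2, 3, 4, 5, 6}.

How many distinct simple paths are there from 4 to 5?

3

4–1–3–2–5
4–1–3–5
4–1–5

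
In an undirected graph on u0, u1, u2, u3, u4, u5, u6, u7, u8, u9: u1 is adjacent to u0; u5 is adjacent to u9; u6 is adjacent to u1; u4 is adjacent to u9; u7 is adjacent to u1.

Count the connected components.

5

From u0: component {u0, u1, u6, u7}.
From u2: component {u2}.
From u3: component {u3}.
From u4: component {u4, u5, u9}.
From u8: component {u8}.
That's 5 components.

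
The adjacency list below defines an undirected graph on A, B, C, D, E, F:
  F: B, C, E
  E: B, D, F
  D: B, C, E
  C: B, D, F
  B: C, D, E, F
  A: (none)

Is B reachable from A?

No

A has no edges, so nothing is reachable from it.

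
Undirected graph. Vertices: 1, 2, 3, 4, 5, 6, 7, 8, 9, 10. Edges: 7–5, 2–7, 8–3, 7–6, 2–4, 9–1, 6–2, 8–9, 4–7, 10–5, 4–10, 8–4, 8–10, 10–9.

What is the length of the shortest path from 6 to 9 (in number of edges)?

4

Distance 0: 6.
Distance 1: 2, 7.
Distance 2: 4, 5.
Distance 3: 8, 10.
Distance 4: 3, 9 — contains 9.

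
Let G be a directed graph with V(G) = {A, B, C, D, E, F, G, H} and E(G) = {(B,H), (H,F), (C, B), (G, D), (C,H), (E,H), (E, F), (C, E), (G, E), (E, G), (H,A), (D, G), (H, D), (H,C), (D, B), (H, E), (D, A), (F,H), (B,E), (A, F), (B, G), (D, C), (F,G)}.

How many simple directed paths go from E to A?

15

E→F→G→D→A
E→F→G→D→B→H→A
E→F→G→D→C→B→H→A
E→F→G→D→C→H→A
E→F→H→A
E→F→H→C→B→G→D→A
E→F→H→D→A
E→G→D→A
E→G→D→B→H→A
E→G→D→C→B→H→A
E→G→D→C→H→A
E→H→A
E→H→C→B→G→D→A
E→H→D→A
E→H→F→G→D→A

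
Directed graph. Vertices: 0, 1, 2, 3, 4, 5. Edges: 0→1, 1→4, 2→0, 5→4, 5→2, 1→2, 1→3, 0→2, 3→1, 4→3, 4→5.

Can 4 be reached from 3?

Explore from 3.
Distance 1: reach 1.
Distance 2: reach 2, 4.
Found 4.

Yes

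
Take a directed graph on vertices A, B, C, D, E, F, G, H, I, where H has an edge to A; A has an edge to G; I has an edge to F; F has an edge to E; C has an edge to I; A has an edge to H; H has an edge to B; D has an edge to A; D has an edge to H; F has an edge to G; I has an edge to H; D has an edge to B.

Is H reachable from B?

No

B has no outgoing edges, so nothing is reachable from it.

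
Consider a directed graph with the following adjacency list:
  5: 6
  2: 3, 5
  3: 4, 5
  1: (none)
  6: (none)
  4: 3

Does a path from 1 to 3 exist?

No

1 has no outgoing edges, so nothing is reachable from it.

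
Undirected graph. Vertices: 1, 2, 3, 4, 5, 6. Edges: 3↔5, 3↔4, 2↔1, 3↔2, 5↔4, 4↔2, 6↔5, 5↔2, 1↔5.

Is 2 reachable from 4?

Explore from 4.
Distance 1: reach 2, 3, 5.
Found 2.

Yes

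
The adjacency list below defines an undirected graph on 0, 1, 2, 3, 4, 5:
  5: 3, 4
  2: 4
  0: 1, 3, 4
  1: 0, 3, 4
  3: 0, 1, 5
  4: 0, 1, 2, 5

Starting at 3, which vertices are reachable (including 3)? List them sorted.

0, 1, 2, 3, 4, 5

Start at 3.
Its neighbours: 0, 1, 5.
Then their neighbours: 4.
Then next layer: 2.
Every vertex is now reached.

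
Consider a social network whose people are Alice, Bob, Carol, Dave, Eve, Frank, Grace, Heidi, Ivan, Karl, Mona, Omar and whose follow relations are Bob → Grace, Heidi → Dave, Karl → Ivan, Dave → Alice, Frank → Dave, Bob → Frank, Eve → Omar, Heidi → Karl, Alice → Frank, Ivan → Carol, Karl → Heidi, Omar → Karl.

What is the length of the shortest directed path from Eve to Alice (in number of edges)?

5

Distance 0: Eve.
Distance 1: Omar.
Distance 2: Karl.
Distance 3: Heidi, Ivan.
Distance 4: Carol, Dave.
Distance 5: Alice — contains Alice.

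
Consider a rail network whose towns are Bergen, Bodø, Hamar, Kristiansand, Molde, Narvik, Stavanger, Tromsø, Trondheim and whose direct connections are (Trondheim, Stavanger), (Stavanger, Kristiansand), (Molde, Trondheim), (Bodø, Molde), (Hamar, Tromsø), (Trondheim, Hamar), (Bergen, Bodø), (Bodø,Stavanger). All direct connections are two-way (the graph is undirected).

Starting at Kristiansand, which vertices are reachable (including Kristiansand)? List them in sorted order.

Start at Kristiansand.
Its neighbours: Stavanger.
Then their neighbours: Bodø, Trondheim.
Then next layer: Bergen, Hamar, Molde.
Then next layer: Tromsø.
Nothing further is reachable.

Bergen, Bodø, Hamar, Kristiansand, Molde, Stavanger, Tromsø, Trondheim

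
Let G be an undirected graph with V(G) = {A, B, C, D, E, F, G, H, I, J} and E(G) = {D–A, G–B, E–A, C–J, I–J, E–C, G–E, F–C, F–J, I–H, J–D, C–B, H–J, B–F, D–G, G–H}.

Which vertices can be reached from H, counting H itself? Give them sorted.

Start at H.
Its neighbours: G, I, J.
Then their neighbours: B, C, D, E, F.
Then next layer: A.
Every vertex is now reached.

A, B, C, D, E, F, G, H, I, J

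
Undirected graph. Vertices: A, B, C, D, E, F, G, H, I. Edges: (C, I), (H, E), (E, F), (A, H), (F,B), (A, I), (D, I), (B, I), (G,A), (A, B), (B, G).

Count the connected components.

From A: component {A, B, C, D, E, F, G, H, I}.
That's 1 component.

1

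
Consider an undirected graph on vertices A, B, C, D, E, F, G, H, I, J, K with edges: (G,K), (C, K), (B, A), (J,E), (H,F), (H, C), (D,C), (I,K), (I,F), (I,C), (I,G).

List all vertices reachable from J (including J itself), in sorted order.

Start at J.
Its neighbours: E.
Nothing further is reachable.

E, J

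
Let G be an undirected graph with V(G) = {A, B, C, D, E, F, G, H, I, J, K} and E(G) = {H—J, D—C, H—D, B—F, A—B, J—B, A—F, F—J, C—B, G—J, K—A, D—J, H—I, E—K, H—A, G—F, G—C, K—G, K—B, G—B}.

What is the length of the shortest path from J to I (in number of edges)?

Distance 0: J.
Distance 1: B, D, F, G, H.
Distance 2: A, C, I, K — contains I.

2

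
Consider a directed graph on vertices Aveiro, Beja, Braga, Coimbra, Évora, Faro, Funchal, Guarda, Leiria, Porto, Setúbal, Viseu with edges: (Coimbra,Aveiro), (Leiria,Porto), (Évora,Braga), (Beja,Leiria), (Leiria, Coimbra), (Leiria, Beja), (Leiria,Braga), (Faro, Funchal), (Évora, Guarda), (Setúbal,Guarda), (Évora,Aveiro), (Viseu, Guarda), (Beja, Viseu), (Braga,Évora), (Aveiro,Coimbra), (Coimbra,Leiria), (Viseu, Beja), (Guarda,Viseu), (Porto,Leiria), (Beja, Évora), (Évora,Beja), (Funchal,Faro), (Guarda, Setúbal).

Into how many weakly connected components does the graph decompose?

From Aveiro: component {Aveiro, Beja, Braga, Coimbra, Évora, Guarda, Leiria, Porto, Setúbal, Viseu}.
From Faro: component {Faro, Funchal}.
That's 2 components.

2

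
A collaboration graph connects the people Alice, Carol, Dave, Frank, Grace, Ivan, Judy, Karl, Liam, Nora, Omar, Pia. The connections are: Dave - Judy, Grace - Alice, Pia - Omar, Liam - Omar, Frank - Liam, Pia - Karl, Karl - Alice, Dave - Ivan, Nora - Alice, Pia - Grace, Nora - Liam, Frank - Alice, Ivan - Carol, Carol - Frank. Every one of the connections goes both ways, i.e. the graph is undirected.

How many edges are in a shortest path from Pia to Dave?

Distance 0: Pia.
Distance 1: Grace, Karl, Omar.
Distance 2: Alice, Liam.
Distance 3: Frank, Nora.
Distance 4: Carol.
Distance 5: Ivan.
Distance 6: Dave — contains Dave.

6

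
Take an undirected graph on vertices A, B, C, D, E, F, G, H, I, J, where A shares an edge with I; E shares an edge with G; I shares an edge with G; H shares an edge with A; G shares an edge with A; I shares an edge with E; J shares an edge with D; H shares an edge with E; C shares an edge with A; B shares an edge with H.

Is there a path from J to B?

Explore from J.
Distance 1: reach D.
The search is exhausted without reaching B; it lies in a different component.

No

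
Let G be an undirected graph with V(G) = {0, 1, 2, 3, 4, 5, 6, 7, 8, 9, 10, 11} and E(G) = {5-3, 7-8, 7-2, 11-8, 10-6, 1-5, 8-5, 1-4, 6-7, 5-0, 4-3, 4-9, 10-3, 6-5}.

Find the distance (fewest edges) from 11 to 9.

Distance 0: 11.
Distance 1: 8.
Distance 2: 5, 7.
Distance 3: 0, 1, 2, 3, 6.
Distance 4: 4, 10.
Distance 5: 9 — contains 9.

5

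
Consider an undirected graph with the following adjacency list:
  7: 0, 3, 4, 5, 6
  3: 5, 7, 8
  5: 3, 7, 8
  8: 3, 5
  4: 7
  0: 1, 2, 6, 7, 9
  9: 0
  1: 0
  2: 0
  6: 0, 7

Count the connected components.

From 0: component {0, 1, 2, 3, 4, 5, 6, 7, 8, 9}.
That's 1 component.

1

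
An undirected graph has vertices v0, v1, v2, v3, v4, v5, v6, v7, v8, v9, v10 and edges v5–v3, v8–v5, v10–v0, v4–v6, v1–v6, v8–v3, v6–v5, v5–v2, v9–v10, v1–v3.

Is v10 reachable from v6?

Explore from v6.
Distance 1: reach v1, v4, v5.
Distance 2: reach v2, v3, v8.
The search is exhausted without reaching v10; it lies in a different component.

No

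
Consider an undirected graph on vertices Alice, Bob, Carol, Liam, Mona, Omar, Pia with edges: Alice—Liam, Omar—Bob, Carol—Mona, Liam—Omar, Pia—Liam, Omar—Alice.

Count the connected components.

From Alice: component {Alice, Bob, Liam, Omar, Pia}.
From Carol: component {Carol, Mona}.
That's 2 components.

2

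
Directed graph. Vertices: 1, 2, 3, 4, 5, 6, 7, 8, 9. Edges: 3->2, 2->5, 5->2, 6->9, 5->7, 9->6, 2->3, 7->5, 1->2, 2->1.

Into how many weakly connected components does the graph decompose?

From 1: component {1, 2, 3, 5, 7}.
From 4: component {4}.
From 6: component {6, 9}.
From 8: component {8}.
That's 4 components.

4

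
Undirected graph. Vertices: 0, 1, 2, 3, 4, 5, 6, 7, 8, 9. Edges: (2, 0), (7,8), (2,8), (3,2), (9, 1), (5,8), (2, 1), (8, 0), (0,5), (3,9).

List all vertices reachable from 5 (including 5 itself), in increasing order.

0, 1, 2, 3, 5, 7, 8, 9

Start at 5.
Its neighbours: 0, 8.
Then their neighbours: 2, 7.
Then next layer: 1, 3.
Then next layer: 9.
Nothing further is reachable.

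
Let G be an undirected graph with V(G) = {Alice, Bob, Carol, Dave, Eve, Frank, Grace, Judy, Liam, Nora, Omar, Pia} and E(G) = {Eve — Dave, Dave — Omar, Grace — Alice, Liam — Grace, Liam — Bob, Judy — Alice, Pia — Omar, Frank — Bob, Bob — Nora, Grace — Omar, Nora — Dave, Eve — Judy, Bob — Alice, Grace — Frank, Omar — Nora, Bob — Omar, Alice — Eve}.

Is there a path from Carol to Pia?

No

Carol has no edges, so nothing is reachable from it.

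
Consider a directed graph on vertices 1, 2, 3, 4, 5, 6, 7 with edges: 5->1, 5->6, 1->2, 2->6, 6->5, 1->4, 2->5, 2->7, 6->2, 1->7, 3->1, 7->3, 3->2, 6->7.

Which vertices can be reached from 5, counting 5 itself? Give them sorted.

Start at 5.
Its neighbours: 1, 6.
Then their neighbours: 2, 4, 7.
Then next layer: 3.
Every vertex is now reached.

1, 2, 3, 4, 5, 6, 7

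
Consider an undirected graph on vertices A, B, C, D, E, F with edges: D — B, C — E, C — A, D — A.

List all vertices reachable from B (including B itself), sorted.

A, B, C, D, E

Start at B.
Its neighbours: D.
Then their neighbours: A.
Then next layer: C.
Then next layer: E.
Nothing further is reachable.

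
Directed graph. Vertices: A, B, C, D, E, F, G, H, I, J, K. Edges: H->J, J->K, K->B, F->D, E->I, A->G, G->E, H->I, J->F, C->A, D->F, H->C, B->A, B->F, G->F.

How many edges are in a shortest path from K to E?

4

Distance 0: K.
Distance 1: B.
Distance 2: A, F.
Distance 3: D, G.
Distance 4: E — contains E.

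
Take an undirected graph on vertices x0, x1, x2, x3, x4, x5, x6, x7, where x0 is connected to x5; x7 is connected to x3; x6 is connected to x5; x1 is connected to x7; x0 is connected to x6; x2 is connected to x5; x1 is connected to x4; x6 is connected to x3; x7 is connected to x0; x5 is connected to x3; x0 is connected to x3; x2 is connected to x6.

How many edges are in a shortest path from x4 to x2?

Distance 0: x4.
Distance 1: x1.
Distance 2: x7.
Distance 3: x0, x3.
Distance 4: x5, x6.
Distance 5: x2 — contains x2.

5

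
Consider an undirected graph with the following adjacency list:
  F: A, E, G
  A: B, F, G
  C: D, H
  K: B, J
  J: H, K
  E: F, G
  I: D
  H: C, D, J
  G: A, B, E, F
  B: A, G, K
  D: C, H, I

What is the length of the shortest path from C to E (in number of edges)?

Distance 0: C.
Distance 1: D, H.
Distance 2: I, J.
Distance 3: K.
Distance 4: B.
Distance 5: A, G.
Distance 6: E, F — contains E.

6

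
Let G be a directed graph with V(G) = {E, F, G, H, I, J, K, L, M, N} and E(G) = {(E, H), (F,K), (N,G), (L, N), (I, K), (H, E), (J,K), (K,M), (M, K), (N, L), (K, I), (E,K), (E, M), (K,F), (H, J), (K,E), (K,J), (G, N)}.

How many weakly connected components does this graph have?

2

From E: component {E, F, H, I, J, K, M}.
From G: component {G, L, N}.
That's 2 components.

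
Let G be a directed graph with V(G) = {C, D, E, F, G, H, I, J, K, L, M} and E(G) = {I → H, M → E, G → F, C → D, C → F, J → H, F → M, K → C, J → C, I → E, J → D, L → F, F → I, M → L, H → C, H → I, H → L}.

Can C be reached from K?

Explore from K.
Distance 1: reach C.
Found C.

Yes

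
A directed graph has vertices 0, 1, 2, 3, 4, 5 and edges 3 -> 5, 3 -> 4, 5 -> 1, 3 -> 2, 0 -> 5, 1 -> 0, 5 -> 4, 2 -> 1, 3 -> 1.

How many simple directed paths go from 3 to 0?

3→1→0
3→2→1→0
3→5→1→0

3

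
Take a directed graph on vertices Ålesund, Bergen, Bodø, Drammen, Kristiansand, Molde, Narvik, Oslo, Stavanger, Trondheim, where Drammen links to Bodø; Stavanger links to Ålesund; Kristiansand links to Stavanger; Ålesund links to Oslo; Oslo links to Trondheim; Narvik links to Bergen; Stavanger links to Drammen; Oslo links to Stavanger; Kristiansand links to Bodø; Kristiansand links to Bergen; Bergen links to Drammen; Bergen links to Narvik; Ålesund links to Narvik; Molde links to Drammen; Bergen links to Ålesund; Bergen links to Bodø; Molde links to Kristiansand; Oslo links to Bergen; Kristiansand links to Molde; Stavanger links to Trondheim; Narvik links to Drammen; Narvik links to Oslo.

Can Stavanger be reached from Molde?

Explore from Molde.
Distance 1: reach Drammen, Kristiansand.
Distance 2: reach Bergen, Bodø, Stavanger.
Found Stavanger.

Yes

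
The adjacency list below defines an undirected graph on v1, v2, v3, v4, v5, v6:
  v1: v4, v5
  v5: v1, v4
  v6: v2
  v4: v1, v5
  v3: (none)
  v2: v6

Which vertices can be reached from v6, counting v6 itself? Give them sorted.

v2, v6

Start at v6.
Its neighbours: v2.
Nothing further is reachable.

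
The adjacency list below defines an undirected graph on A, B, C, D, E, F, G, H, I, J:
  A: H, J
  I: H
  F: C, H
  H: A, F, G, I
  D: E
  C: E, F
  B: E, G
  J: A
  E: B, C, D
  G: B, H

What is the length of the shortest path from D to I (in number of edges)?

Distance 0: D.
Distance 1: E.
Distance 2: B, C.
Distance 3: F, G.
Distance 4: H.
Distance 5: A, I — contains I.

5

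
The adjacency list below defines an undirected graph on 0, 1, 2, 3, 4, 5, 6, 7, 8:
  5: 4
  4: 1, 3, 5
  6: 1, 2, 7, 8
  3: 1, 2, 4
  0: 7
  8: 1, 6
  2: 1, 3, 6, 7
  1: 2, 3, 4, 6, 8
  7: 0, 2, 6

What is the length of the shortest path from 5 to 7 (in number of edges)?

Distance 0: 5.
Distance 1: 4.
Distance 2: 1, 3.
Distance 3: 2, 6, 8.
Distance 4: 7 — contains 7.

4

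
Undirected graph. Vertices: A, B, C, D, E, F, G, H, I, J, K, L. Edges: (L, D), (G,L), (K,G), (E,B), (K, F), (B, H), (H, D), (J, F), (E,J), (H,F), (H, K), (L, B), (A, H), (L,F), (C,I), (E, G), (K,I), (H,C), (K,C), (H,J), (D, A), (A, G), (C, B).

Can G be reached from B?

Yes

Explore from B.
Distance 1: reach C, E, H, L.
Distance 2: reach A, D, F, G, I, J, K.
Found G.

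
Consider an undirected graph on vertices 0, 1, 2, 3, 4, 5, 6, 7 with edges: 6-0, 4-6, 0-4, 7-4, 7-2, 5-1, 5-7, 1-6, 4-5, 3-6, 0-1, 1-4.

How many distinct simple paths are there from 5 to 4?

7

5–1–0–4
5–1–0–6–4
5–1–4
5–1–6–0–4
5–1–6–4
5–4
5–7–4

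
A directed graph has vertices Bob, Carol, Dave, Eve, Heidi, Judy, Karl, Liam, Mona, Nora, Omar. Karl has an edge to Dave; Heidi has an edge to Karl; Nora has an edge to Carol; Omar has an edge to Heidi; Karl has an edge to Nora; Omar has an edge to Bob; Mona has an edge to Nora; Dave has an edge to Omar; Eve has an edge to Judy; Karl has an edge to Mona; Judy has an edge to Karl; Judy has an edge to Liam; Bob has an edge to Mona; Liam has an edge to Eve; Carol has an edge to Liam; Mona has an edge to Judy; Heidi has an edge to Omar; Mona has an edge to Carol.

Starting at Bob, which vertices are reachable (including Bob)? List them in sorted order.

Bob, Carol, Dave, Eve, Heidi, Judy, Karl, Liam, Mona, Nora, Omar

Start at Bob.
Its neighbours: Mona.
Then their neighbours: Carol, Judy, Nora.
Then next layer: Karl, Liam.
Then next layer: Dave, Eve.
Then next layer: Omar.
Then next layer: Heidi.
Every vertex is now reached.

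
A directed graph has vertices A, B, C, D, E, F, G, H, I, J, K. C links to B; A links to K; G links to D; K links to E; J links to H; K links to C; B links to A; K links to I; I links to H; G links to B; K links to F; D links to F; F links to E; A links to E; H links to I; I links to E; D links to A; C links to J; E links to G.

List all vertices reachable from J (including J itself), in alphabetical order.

Start at J.
Its neighbours: H.
Then their neighbours: I.
Then next layer: E.
Then next layer: G.
Then next layer: B, D.
Then next layer: A, F.
Then next layer: K.
Then next layer: C.
Every vertex is now reached.

A, B, C, D, E, F, G, H, I, J, K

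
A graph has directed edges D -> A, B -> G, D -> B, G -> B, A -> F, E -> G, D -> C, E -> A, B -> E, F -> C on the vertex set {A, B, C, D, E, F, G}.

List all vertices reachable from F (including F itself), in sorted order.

Start at F.
Its neighbours: C.
Nothing further is reachable.

C, F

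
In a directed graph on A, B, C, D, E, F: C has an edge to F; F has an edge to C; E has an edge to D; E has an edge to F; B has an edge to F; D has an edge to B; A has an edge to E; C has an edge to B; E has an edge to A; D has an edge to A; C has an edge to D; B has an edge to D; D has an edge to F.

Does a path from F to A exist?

Explore from F.
Distance 1: reach C.
Distance 2: reach B, D.
Distance 3: reach A.
Found A.

Yes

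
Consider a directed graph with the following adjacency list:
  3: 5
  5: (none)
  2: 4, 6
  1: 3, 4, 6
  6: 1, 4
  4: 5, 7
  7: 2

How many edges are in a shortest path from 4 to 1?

4

Distance 0: 4.
Distance 1: 5, 7.
Distance 2: 2.
Distance 3: 6.
Distance 4: 1 — contains 1.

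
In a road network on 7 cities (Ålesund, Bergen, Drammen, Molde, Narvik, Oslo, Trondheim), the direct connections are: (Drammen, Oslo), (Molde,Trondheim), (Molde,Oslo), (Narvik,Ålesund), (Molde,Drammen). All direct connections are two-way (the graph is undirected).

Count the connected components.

3

From Ålesund: component {Ålesund, Narvik}.
From Bergen: component {Bergen}.
From Drammen: component {Drammen, Molde, Oslo, Trondheim}.
That's 3 components.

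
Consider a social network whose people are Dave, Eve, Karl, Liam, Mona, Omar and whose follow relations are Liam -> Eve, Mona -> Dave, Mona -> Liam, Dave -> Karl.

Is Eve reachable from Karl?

No

Karl has no outgoing edges, so nothing is reachable from it.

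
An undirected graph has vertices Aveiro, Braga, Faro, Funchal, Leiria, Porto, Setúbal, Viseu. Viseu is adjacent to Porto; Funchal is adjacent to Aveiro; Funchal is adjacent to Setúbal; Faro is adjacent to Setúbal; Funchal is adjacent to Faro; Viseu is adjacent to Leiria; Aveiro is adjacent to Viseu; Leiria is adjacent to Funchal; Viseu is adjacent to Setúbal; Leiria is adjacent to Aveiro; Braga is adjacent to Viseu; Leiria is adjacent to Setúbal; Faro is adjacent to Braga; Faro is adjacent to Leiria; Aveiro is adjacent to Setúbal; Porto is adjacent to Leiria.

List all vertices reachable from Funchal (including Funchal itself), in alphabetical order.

Aveiro, Braga, Faro, Funchal, Leiria, Porto, Setúbal, Viseu

Start at Funchal.
Its neighbours: Aveiro, Faro, Leiria, Setúbal.
Then their neighbours: Braga, Porto, Viseu.
Every vertex is now reached.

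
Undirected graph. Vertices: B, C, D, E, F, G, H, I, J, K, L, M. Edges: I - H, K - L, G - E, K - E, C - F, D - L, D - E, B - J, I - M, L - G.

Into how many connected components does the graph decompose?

4

From B: component {B, J}.
From C: component {C, F}.
From D: component {D, E, G, K, L}.
From H: component {H, I, M}.
That's 4 components.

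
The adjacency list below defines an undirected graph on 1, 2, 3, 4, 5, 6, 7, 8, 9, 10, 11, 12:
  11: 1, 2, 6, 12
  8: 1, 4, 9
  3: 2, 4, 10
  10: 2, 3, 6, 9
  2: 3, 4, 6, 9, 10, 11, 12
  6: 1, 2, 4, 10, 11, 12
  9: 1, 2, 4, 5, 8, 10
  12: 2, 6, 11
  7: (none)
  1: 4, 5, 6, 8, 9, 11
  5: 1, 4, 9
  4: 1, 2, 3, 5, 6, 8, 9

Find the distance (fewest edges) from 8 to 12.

Distance 0: 8.
Distance 1: 1, 4, 9.
Distance 2: 2, 3, 5, 6, 10, 11.
Distance 3: 12 — contains 12.

3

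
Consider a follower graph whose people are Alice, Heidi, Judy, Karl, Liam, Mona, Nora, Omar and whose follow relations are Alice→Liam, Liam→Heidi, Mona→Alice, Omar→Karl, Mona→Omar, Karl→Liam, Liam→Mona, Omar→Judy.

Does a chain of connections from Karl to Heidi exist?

Explore from Karl.
Distance 1: reach Liam.
Distance 2: reach Heidi, Mona.
Found Heidi.

Yes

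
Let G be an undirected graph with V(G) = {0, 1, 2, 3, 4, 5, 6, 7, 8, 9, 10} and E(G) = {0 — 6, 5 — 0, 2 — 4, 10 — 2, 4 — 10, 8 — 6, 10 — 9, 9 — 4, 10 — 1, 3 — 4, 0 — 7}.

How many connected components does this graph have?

From 0: component {0, 5, 6, 7, 8}.
From 1: component {1, 2, 3, 4, 9, 10}.
That's 2 components.

2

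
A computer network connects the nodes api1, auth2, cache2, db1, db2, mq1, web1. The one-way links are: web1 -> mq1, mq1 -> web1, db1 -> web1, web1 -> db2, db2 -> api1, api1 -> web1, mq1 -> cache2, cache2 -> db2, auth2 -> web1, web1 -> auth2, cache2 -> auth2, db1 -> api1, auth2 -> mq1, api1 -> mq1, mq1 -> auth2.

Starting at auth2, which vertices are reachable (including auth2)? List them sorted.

api1, auth2, cache2, db2, mq1, web1

Start at auth2.
Its neighbours: mq1, web1.
Then their neighbours: cache2, db2.
Then next layer: api1.
Nothing further is reachable.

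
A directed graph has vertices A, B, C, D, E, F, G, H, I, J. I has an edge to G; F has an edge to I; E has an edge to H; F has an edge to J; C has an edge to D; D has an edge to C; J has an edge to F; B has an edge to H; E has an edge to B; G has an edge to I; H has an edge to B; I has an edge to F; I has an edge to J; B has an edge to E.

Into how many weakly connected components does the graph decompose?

4

From A: component {A}.
From B: component {B, E, H}.
From C: component {C, D}.
From F: component {F, G, I, J}.
That's 4 components.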